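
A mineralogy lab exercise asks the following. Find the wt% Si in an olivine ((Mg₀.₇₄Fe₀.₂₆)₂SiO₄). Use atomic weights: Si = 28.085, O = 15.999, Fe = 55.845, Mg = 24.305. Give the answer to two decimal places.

Molar mass of (Mg₀.₇₄Fe₀.₂₆)₂SiO₄: 1.48*24.305 + 0.52*55.845 + 1*28.085 + 4*15.999 = 157.092 g/mol.
Mass of Si per formula unit: 1 × 28.085 = 28.085 g.
Weight fraction Si = 28.085 / 157.092 = 0.1788.

17.88 mass %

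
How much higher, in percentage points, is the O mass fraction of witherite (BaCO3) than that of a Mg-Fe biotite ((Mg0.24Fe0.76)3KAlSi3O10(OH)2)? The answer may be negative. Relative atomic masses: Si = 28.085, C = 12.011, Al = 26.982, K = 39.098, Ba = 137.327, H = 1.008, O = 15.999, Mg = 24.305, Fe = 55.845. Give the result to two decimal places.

O in BaCO3: molar mass 197.335 g/mol; 3×15.999 = 47.997 g → 24.32 wt%.
O in (Mg0.24Fe0.76)3KAlSi3O10(OH)2: molar mass 489.165 g/mol; 12×15.999 = 191.988 g → 39.25 wt%.
Difference = 24.32 − 39.25 = -14.93 percentage points.

-14.93 percentage points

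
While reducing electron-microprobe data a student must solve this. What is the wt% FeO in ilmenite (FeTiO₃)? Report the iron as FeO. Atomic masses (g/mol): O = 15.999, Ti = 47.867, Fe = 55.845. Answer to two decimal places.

M(FeTiO₃) = 151.709 g/mol; M(FeO) = 71.844 g/mol.
Moles FeO per formula unit = 1 Fe ÷ 1 = 1.0000.
FeO fraction = (1.0000 × 71.844) / 151.709 = 71.844/151.709 = 0.4736.

47.36 wt%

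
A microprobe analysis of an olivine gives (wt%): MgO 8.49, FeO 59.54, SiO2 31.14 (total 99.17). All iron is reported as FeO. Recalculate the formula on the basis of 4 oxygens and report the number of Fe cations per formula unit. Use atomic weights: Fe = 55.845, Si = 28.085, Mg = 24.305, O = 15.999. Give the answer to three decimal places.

1.597 Fe apfu

MgO: 8.49/40.304 = 0.21065 mol → 0.21065 mol Mg, 0.21065 mol O.
FeO: 59.54/71.844 = 0.82874 mol → 0.82874 mol Fe, 0.82874 mol O.
SiO2: 31.14/60.083 = 0.51828 mol → 0.51828 mol Si, 1.03656 mol O.
Total oxygen = 2.07595 mol. Normalization factor = 4/2.07595 = 1.92683.
Fe per 4 O = 0.82874 × 1.92683 = 1.597.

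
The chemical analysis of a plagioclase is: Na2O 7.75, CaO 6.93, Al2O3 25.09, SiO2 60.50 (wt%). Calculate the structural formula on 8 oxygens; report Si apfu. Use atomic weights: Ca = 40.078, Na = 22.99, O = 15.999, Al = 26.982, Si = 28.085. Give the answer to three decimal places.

7.75 wt% Na2O ÷ 61.979 g/mol = 0.12504 mol, giving 0.25008 Na and 0.12504 O.
6.93 wt% CaO ÷ 56.077 g/mol = 0.12358 mol, giving 0.12358 Ca and 0.12358 O.
25.09 wt% Al2O3 ÷ 101.961 g/mol = 0.24607 mol, giving 0.49214 Al and 0.73821 O.
60.50 wt% SiO2 ÷ 60.083 g/mol = 1.00694 mol, giving 1.00694 Si and 2.01388 O.
Oxygen sums to 3.00071; scaling by 8/3.00071 = 2.66604 puts the formula on 8 O.
Si: 1.00694 × 2.66604 = 2.685 atoms per formula unit.

2.685 Si apfu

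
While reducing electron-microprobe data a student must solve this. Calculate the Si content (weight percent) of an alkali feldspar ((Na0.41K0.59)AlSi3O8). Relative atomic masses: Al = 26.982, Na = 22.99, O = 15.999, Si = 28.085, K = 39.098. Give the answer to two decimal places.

Molar mass of (Na0.41K0.59)AlSi3O8: 0.41×22.99 + 0.59×39.098 + 1×26.982 + 3×28.085 + 8×15.999 = 271.723 g/mol.
Mass of Si per formula unit: 3 × 28.085 = 84.255 g.
Weight fraction Si = 84.255 / 271.723 = 0.3101.

31.01 weight percent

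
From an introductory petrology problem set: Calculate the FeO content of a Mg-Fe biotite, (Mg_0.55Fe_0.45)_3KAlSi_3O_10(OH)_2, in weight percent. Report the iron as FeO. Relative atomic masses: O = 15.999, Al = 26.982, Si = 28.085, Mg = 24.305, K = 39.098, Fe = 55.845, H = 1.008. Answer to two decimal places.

Molar mass of (Mg_0.55Fe_0.45)_3KAlSi_3O_10(OH)_2 = 1.65×24.305 + 1.35×55.845 + 1×39.098 + 1×26.982 + 3×28.085 + 12×15.999 + 2×1.008 = 459.833 g/mol.
Each formula unit contains 1.35 Fe, equivalent to 1.35/1 = 1.3500 mol FeO.
M(FeO) = 1×55.845 + 1×15.999 = 71.844 g/mol.
Mass of FeO per formula unit = 1.3500 × 71.844 = 96.989 g.
FeO wt% = 96.989 / 459.833 × 100 = 21.09%.

21.09 wt%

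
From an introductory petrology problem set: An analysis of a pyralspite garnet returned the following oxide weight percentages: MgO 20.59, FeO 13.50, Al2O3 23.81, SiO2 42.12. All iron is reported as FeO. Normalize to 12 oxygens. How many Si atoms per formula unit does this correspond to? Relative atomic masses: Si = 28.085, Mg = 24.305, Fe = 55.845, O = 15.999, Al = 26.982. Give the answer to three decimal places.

MgO (M=40.304): mol = 0.51087; Mg = 0.51087, O = 0.51087.
FeO (M=71.844): mol = 0.18791; Fe = 0.18791, O = 0.18791.
Al2O3 (M=101.961): mol = 0.23352; Al = 0.46704, O = 0.70056.
SiO2 (M=60.083): mol = 0.70103; Si = 0.70103, O = 1.40206.
ΣO = 2.80140; factor = 12/ΣO = 4.28357.
Si apfu = 0.70103 × 4.28357 = 3.003.

3.003 Si apfu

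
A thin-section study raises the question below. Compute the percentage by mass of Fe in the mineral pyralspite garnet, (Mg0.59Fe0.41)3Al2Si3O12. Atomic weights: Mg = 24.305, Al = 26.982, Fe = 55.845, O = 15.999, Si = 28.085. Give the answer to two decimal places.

Formula mass = 1.77×24.305 + 1.23×55.845 + 2×26.982 + 3×28.085 + 12×15.999 = 441.916 g/mol, of which 68.689 g is Fe.
So Fe makes up 68.689/441.916 = 0.1554 of the mass, i.e. 15.54%.

15.54 wt%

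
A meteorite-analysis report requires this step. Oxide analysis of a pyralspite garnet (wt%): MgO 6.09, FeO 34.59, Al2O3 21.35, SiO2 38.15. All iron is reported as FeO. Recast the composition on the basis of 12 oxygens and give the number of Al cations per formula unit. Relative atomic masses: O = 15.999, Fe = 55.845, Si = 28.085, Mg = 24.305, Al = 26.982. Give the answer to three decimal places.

1.986 Al apfu

MgO (M=40.304): mol = 0.15110; Mg = 0.15110, O = 0.15110.
FeO (M=71.844): mol = 0.48146; Fe = 0.48146, O = 0.48146.
Al2O3 (M=101.961): mol = 0.20939; Al = 0.41878, O = 0.62817.
SiO2 (M=60.083): mol = 0.63495; Si = 0.63495, O = 1.26990.
ΣO = 2.53063; factor = 12/ΣO = 4.74190.
Al apfu = 0.41878 × 4.74190 = 1.986.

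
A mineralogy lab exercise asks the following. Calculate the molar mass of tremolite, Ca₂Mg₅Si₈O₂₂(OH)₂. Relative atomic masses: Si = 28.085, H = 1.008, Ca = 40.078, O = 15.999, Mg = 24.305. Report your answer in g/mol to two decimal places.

812.35 g/mol

Ca: 2 × 40.078 = 80.1560
Mg: 5 × 24.305 = 121.5250
Si: 8 × 28.085 = 224.6800
O: 24 × 15.999 = 383.9760
H: 2 × 1.008 = 2.0160
Summing the contributions gives the formula mass.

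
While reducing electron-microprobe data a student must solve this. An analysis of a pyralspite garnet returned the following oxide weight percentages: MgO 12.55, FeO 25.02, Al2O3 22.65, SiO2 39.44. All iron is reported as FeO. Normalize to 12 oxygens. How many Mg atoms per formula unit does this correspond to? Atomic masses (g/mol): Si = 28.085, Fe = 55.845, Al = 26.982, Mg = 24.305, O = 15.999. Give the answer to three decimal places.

1.416 Mg apfu

12.55 wt% MgO ÷ 40.304 g/mol = 0.31138 mol, giving 0.31138 Mg and 0.31138 O.
25.02 wt% FeO ÷ 71.844 g/mol = 0.34825 mol, giving 0.34825 Fe and 0.34825 O.
22.65 wt% Al2O3 ÷ 101.961 g/mol = 0.22214 mol, giving 0.44428 Al and 0.66642 O.
39.44 wt% SiO2 ÷ 60.083 g/mol = 0.65643 mol, giving 0.65643 Si and 1.31286 O.
Oxygen sums to 2.63891; scaling by 12/2.63891 = 4.54733 puts the formula on 12 O.
Mg: 0.31138 × 4.54733 = 1.416 atoms per formula unit.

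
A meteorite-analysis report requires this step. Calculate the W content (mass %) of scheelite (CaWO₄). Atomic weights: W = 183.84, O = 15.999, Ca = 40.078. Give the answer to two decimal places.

63.85 mass %

Molar mass of CaWO₄: 1*40.078 + 1*183.84 + 4*15.999 = 287.914 g/mol.
Mass of W per formula unit: 1 × 183.84 = 183.840 g.
Weight fraction W = 183.840 / 287.914 = 0.6385.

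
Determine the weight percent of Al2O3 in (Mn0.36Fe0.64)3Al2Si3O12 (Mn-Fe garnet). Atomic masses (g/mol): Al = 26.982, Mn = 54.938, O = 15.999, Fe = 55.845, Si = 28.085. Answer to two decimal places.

Formula mass = 496.762 g/mol.
2 Al → 1.0000 mol Al2O3 per formula unit; M(Al2O3) = 101.961, so Al2O3 mass = 101.961 g.
101.961/496.762 × 100 = 20.53 wt%.

20.53 wt%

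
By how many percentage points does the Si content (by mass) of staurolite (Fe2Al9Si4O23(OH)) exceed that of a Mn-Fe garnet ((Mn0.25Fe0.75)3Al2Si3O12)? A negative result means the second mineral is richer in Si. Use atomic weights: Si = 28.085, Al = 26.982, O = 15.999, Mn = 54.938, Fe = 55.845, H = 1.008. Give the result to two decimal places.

M(Fe2Al9Si4O23(OH)) = 851.852 g/mol, so wt% Si = 112.340/851.852 × 100 = 13.19%.
M((Mn0.25Fe0.75)3Al2Si3O12) = 497.062 g/mol, so wt% Si = 84.255/497.062 × 100 = 16.95%.
13.19 − 16.95 = -3.76 pp.

-3.76 percentage points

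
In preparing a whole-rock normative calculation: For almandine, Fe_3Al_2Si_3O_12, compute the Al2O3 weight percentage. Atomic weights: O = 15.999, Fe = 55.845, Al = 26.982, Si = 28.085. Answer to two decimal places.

Molar mass of Fe_3Al_2Si_3O_12 = 3*55.845 + 2*26.982 + 3*28.085 + 12*15.999 = 497.742 g/mol.
Each formula unit contains 2 Al, equivalent to 2/2 = 1.0000 mol Al2O3.
M(Al2O3) = 2×26.982 + 3×15.999 = 101.961 g/mol.
Mass of Al2O3 per formula unit = 1.0000 × 101.961 = 101.961 g.
Al2O3 wt% = 101.961 / 497.742 × 100 = 20.48%.

20.48 wt%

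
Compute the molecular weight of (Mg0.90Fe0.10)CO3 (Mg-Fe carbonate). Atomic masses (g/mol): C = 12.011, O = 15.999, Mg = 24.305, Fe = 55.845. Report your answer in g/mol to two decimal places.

87.47 g/mol

Mg: 0.90 × 24.305 = 21.8745
Fe: 0.10 × 55.845 = 5.5845
C: 1 × 12.011 = 12.0110
O: 3 × 15.999 = 47.9970
Summing the contributions gives the formula mass.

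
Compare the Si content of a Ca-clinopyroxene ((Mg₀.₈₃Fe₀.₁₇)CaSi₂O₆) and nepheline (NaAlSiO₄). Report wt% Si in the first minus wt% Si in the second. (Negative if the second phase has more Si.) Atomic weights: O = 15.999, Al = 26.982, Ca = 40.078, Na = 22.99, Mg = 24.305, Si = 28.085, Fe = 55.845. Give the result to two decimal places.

5.54 percentage points

M((Mg₀.₈₃Fe₀.₁₇)CaSi₂O₆) = 221.909 g/mol, so wt% Si = 56.170/221.909 × 100 = 25.31%.
M(NaAlSiO₄) = 142.053 g/mol, so wt% Si = 28.085/142.053 × 100 = 19.77%.
25.31 − 19.77 = 5.54 pp.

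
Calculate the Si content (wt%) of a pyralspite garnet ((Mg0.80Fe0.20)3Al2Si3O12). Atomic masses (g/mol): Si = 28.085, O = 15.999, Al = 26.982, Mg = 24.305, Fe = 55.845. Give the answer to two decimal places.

Formula mass = 2.40*24.305 + 0.60*55.845 + 2*26.982 + 3*28.085 + 12*15.999 = 422.046 g/mol, of which 84.255 g is Si.
So Si makes up 84.255/422.046 = 0.1996 of the mass, i.e. 19.96%.

19.96 wt%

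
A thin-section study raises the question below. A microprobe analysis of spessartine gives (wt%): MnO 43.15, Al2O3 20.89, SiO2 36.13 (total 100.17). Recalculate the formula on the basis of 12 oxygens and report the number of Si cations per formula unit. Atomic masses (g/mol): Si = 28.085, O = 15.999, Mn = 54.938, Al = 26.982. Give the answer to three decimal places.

MnO (M=70.937): mol = 0.60829; Mn = 0.60829, O = 0.60829.
Al2O3 (M=101.961): mol = 0.20488; Al = 0.40976, O = 0.61464.
SiO2 (M=60.083): mol = 0.60133; Si = 0.60133, O = 1.20266.
ΣO = 2.42559; factor = 12/ΣO = 4.94725.
Si apfu = 0.60133 × 4.94725 = 2.975.

2.975 Si apfu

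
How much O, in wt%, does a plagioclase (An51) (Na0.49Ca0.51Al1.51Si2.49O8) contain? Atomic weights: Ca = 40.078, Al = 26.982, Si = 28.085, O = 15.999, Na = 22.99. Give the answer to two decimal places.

47.34 wt%

Formula mass = 0.49×22.99 + 0.51×40.078 + 1.51×26.982 + 2.49×28.085 + 8×15.999 = 270.371 g/mol, of which 127.992 g is O.
So O makes up 127.992/270.371 = 0.4734 of the mass, i.e. 47.34%.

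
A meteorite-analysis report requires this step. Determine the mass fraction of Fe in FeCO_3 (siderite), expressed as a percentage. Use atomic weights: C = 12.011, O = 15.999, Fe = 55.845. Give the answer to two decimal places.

48.20 weight percent

Formula mass = 1×55.845 + 1×12.011 + 3×15.999 = 115.853 g/mol, of which 55.845 g is Fe.
So Fe makes up 55.845/115.853 = 0.4820 of the mass, i.e. 48.20%.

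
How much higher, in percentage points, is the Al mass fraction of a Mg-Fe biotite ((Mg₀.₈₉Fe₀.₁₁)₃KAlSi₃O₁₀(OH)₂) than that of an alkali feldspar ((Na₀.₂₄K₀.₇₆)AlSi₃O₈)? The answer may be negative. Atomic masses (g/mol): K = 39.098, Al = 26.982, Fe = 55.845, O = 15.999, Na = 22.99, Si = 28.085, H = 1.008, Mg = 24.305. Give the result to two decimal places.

-3.52 percentage points

First mineral: 26.982 g Al in 427.662 g formula = 6.31 wt% Al.
Second mineral: 26.982 g Al in 274.461 g formula = 9.83 wt% Al.
6.31% − 9.83% gives a difference of -3.52 percentage points.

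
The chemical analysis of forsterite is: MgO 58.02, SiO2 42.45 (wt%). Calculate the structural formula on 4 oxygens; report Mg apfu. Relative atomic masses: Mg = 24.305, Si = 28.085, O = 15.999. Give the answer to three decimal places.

58.02 wt% MgO ÷ 40.304 g/mol = 1.43956 mol, giving 1.43956 Mg and 1.43956 O.
42.45 wt% SiO2 ÷ 60.083 g/mol = 0.70652 mol, giving 0.70652 Si and 1.41304 O.
Oxygen sums to 2.85260; scaling by 4/2.85260 = 1.40223 puts the formula on 4 O.
Mg: 1.43956 × 1.40223 = 2.019 atoms per formula unit.

2.019 Mg apfu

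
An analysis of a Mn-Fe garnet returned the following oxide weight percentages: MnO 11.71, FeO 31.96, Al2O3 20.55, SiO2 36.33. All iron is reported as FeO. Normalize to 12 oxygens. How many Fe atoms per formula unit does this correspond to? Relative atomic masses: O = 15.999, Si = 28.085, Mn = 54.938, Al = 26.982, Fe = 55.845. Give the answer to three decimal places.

2.202 Fe apfu

11.71 wt% MnO ÷ 70.937 g/mol = 0.16508 mol, giving 0.16508 Mn and 0.16508 O.
31.96 wt% FeO ÷ 71.844 g/mol = 0.44485 mol, giving 0.44485 Fe and 0.44485 O.
20.55 wt% Al2O3 ÷ 101.961 g/mol = 0.20155 mol, giving 0.40310 Al and 0.60465 O.
36.33 wt% SiO2 ÷ 60.083 g/mol = 0.60466 mol, giving 0.60466 Si and 1.20932 O.
Oxygen sums to 2.42390; scaling by 12/2.42390 = 4.95070 puts the formula on 12 O.
Fe: 0.44485 × 4.95070 = 2.202 atoms per formula unit.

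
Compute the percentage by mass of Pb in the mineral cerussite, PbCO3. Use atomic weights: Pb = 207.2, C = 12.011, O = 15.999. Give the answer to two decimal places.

77.54 weight percent

Formula mass = 1·207.2 + 1·12.011 + 3·15.999 = 267.208 g/mol, of which 207.200 g is Pb.
So Pb makes up 207.200/267.208 = 0.7754 of the mass, i.e. 77.54%.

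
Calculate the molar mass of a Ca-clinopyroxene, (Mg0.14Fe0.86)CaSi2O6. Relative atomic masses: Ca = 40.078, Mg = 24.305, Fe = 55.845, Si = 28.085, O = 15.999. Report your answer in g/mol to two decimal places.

The formula mass is the sum 0.14(24.305) + 0.86(55.845) + 1(40.078) + 2(28.085) + 6(15.999).

243.67 g/mol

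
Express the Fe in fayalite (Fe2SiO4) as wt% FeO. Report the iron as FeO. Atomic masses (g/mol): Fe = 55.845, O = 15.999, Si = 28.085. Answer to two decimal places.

Molar mass of Fe2SiO4 = 2*55.845 + 1*28.085 + 4*15.999 = 203.771 g/mol.
Each formula unit contains 2 Fe, equivalent to 2/1 = 2.0000 mol FeO.
M(FeO) = 1×55.845 + 1×15.999 = 71.844 g/mol.
Mass of FeO per formula unit = 2.0000 × 71.844 = 143.688 g.
FeO wt% = 143.688 / 203.771 × 100 = 70.51%.

70.51 wt%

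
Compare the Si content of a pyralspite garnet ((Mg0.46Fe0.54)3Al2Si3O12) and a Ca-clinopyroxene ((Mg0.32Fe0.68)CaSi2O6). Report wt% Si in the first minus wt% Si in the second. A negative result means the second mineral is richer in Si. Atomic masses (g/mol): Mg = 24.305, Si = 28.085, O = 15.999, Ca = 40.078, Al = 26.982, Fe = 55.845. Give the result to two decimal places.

Si in (Mg0.46Fe0.54)3Al2Si3O12: molar mass 454.217 g/mol; 3×28.085 = 84.255 g → 18.55 wt%.
Si in (Mg0.32Fe0.68)CaSi2O6: molar mass 237.994 g/mol; 2×28.085 = 56.170 g → 23.60 wt%.
Difference = 18.55 − 23.60 = -5.05 percentage points.

-5.05 percentage points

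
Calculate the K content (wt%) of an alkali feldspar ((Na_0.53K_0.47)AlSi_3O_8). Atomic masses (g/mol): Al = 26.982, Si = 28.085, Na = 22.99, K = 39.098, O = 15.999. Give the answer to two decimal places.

6.81 wt%

Formula mass = 0.53×22.99 + 0.47×39.098 + 1×26.982 + 3×28.085 + 8×15.999 = 269.790 g/mol, of which 18.376 g is K.
So K makes up 18.376/269.790 = 0.0681 of the mass, i.e. 6.81%.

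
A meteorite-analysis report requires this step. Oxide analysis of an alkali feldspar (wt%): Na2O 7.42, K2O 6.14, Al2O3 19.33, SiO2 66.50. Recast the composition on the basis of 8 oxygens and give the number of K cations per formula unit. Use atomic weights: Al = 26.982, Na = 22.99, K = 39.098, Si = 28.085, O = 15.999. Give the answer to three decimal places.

Na2O (M=61.979): mol = 0.11972; Na = 0.23944, O = 0.11972.
K2O (M=94.195): mol = 0.06518; K = 0.13036, O = 0.06518.
Al2O3 (M=101.961): mol = 0.18958; Al = 0.37916, O = 0.56874.
SiO2 (M=60.083): mol = 1.10680; Si = 1.10680, O = 2.21360.
ΣO = 2.96724; factor = 8/ΣO = 2.69611.
K apfu = 0.13036 × 2.69611 = 0.351.

0.351 K apfu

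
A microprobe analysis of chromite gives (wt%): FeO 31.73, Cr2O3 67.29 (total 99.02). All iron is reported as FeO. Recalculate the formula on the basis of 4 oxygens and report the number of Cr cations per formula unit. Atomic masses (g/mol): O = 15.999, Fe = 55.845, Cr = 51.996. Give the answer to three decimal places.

2.001 Cr apfu

FeO (M=71.844): mol = 0.44165; Fe = 0.44165, O = 0.44165.
Cr2O3 (M=151.989): mol = 0.44273; Cr = 0.88546, O = 1.32819.
ΣO = 1.76984; factor = 4/ΣO = 2.26009.
Cr apfu = 0.88546 × 2.26009 = 2.001.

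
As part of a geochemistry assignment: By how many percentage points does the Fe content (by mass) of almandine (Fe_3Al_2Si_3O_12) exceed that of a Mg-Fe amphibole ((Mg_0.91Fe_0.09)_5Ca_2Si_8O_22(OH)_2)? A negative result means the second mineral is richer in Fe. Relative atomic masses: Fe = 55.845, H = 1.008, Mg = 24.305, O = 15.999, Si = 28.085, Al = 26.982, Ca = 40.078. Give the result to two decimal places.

M(Fe_3Al_2Si_3O_12) = 497.742 g/mol, so wt% Fe = 167.535/497.742 × 100 = 33.66%.
M((Mg_0.91Fe_0.09)_5Ca_2Si_8O_22(OH)_2) = 826.546 g/mol, so wt% Fe = 25.130/826.546 × 100 = 3.04%.
33.66 − 3.04 = 30.62 pp.

30.62 percentage points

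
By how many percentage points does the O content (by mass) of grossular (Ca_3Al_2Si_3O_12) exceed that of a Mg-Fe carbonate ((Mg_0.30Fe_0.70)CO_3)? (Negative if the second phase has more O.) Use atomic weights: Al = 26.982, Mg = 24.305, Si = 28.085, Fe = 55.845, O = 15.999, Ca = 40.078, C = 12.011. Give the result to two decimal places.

-2.49 percentage points

M(Ca_3Al_2Si_3O_12) = 450.441 g/mol, so wt% O = 191.988/450.441 × 100 = 42.62%.
M((Mg_0.30Fe_0.70)CO_3) = 106.391 g/mol, so wt% O = 47.997/106.391 × 100 = 45.11%.
42.62 − 45.11 = -2.49 pp.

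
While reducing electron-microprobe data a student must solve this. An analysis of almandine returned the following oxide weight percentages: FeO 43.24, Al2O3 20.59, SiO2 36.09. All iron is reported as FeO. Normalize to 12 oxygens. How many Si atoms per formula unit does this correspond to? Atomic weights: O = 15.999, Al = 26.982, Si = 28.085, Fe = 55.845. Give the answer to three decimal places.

FeO: 43.24/71.844 = 0.60186 mol → 0.60186 mol Fe, 0.60186 mol O.
Al2O3: 20.59/101.961 = 0.20194 mol → 0.40388 mol Al, 0.60582 mol O.
SiO2: 36.09/60.083 = 0.60067 mol → 0.60067 mol Si, 1.20134 mol O.
Total oxygen = 2.40902 mol. Normalization factor = 12/2.40902 = 4.98128.
Si per 12 O = 0.60067 × 4.98128 = 2.992.

2.992 Si apfu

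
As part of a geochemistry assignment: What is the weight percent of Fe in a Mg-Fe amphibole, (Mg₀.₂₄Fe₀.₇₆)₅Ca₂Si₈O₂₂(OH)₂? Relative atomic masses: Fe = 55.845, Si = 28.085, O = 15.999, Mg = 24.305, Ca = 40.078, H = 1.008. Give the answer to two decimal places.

22.76 wt%

Formula mass = 1.20·24.305 + 3.80·55.845 + 2·40.078 + 8·28.085 + 24·15.999 + 2·1.008 = 932.205 g/mol, of which 212.211 g is Fe.
So Fe makes up 212.211/932.205 = 0.2276 of the mass, i.e. 22.76%.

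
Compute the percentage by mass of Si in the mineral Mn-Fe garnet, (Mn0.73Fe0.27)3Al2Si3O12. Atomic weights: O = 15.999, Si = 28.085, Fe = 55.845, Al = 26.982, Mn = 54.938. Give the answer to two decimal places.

Molar mass of (Mn0.73Fe0.27)3Al2Si3O12: 2.19·54.938 + 0.81·55.845 + 2·26.982 + 3·28.085 + 12·15.999 = 495.756 g/mol.
Mass of Si per formula unit: 3 × 28.085 = 84.255 g.
Weight fraction Si = 84.255 / 495.756 = 0.1700.

17.00 wt%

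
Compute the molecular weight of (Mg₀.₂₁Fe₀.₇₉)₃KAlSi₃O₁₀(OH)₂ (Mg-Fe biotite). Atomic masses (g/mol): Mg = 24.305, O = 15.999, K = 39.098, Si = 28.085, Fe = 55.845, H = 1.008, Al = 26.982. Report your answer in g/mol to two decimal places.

492.00 g/mol

M = 0.63(24.305) + 2.37(55.845) + 1(39.098) + 1(26.982) + 3(28.085) + 12(15.999) + 2(1.008)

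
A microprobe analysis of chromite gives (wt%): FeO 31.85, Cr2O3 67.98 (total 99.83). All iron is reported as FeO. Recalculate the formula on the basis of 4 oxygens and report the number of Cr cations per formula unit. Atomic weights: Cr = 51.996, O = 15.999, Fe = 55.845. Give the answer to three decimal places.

FeO (M=71.844): mol = 0.44332; Fe = 0.44332, O = 0.44332.
Cr2O3 (M=151.989): mol = 0.44727; Cr = 0.89454, O = 1.34181.
ΣO = 1.78513; factor = 4/ΣO = 2.24073.
Cr apfu = 0.89454 × 2.24073 = 2.004.

2.004 Cr apfu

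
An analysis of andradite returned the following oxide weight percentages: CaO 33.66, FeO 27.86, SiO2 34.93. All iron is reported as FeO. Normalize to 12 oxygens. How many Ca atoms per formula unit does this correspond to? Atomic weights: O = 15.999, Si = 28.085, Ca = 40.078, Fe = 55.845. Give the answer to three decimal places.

33.66 wt% CaO ÷ 56.077 g/mol = 0.60025 mol, giving 0.60025 Ca and 0.60025 O.
27.86 wt% FeO ÷ 71.844 g/mol = 0.38778 mol, giving 0.38778 Fe and 0.38778 O.
34.93 wt% SiO2 ÷ 60.083 g/mol = 0.58136 mol, giving 0.58136 Si and 1.16272 O.
Oxygen sums to 2.15075; scaling by 12/2.15075 = 5.57945 puts the formula on 12 O.
Ca: 0.60025 × 5.57945 = 3.349 atoms per formula unit.

3.349 Ca apfu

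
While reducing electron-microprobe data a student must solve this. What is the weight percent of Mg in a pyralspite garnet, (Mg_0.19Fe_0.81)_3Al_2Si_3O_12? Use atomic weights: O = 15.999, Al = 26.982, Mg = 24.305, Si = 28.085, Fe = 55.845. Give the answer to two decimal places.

2.89 mass %

Formula mass = 0.57×24.305 + 2.43×55.845 + 2×26.982 + 3×28.085 + 12×15.999 = 479.764 g/mol, of which 13.854 g is Mg.
So Mg makes up 13.854/479.764 = 0.0289 of the mass, i.e. 2.89%.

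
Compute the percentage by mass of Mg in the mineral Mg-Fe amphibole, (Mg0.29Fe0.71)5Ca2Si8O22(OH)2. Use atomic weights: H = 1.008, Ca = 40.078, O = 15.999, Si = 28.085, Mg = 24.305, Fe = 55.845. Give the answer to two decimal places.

3.81 weight percent

M((Mg0.29Fe0.71)5Ca2Si8O22(OH)2) = 924.320 g/mol.
Mg contributes 1.45 × 24.305 = 35.242 g per mole.
35.242/924.320 = 0.0381 → 3.81%.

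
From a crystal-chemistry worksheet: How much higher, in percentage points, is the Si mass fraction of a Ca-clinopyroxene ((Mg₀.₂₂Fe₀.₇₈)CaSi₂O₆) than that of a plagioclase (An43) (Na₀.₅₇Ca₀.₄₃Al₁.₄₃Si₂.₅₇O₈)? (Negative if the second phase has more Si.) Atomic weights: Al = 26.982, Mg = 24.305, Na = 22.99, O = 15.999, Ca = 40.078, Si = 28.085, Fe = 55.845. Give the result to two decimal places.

Si in (Mg₀.₂₂Fe₀.₇₈)CaSi₂O₆: molar mass 241.148 g/mol; 2×28.085 = 56.170 g → 23.29 wt%.
Si in Na₀.₅₇Ca₀.₄₃Al₁.₄₃Si₂.₅₇O₈: molar mass 269.093 g/mol; 2.57×28.085 = 72.178 g → 26.82 wt%.
Difference = 23.29 − 26.82 = -3.53 percentage points.

-3.53 percentage points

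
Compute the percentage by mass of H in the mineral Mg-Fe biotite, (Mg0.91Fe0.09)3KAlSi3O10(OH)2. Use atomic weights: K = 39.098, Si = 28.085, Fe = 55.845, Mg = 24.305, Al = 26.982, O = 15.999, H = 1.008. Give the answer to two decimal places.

0.47 mass %

Formula mass = 2.73·24.305 + 0.27·55.845 + 1·39.098 + 1·26.982 + 3·28.085 + 12·15.999 + 2·1.008 = 425.770 g/mol, of which 2.016 g is H.
So H makes up 2.016/425.770 = 0.0047 of the mass, i.e. 0.47%.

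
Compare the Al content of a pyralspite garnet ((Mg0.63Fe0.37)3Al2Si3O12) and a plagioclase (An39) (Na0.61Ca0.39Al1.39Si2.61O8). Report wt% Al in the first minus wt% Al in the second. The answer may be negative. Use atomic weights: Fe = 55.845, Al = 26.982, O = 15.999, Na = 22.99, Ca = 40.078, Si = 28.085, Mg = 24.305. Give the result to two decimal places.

-1.65 percentage points

First mineral: 53.964 g Al in 438.131 g formula = 12.32 wt% Al.
Second mineral: 37.505 g Al in 268.453 g formula = 13.97 wt% Al.
12.32% − 13.97% gives a difference of -1.65 percentage points.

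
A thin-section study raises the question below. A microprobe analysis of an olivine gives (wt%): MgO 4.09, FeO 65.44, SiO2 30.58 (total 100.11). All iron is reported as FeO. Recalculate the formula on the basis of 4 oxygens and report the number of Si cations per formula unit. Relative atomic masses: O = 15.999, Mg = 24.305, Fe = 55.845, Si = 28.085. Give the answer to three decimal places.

1.003 Si apfu

MgO: 4.09/40.304 = 0.10148 mol → 0.10148 mol Mg, 0.10148 mol O.
FeO: 65.44/71.844 = 0.91086 mol → 0.91086 mol Fe, 0.91086 mol O.
SiO2: 30.58/60.083 = 0.50896 mol → 0.50896 mol Si, 1.01792 mol O.
Total oxygen = 2.03026 mol. Normalization factor = 4/2.03026 = 1.97019.
Si per 4 O = 0.50896 × 1.97019 = 1.003.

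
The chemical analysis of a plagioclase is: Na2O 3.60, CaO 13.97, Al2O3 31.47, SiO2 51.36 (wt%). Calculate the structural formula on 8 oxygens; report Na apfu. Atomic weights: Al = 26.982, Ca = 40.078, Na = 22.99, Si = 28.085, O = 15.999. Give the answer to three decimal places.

0.316 Na apfu

3.60 wt% Na2O ÷ 61.979 g/mol = 0.05808 mol, giving 0.11616 Na and 0.05808 O.
13.97 wt% CaO ÷ 56.077 g/mol = 0.24912 mol, giving 0.24912 Ca and 0.24912 O.
31.47 wt% Al2O3 ÷ 101.961 g/mol = 0.30865 mol, giving 0.61730 Al and 0.92595 O.
51.36 wt% SiO2 ÷ 60.083 g/mol = 0.85482 mol, giving 0.85482 Si and 1.70964 O.
Oxygen sums to 2.94279; scaling by 8/2.94279 = 2.71851 puts the formula on 8 O.
Na: 0.11616 × 2.71851 = 0.316 atoms per formula unit.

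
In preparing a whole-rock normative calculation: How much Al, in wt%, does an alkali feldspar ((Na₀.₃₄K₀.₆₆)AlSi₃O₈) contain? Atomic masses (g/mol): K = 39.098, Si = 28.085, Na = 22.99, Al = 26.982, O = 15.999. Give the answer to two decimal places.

9.89 wt%

M((Na₀.₃₄K₀.₆₆)AlSi₃O₈) = 272.850 g/mol.
Al contributes 1 × 26.982 = 26.982 g per mole.
26.982/272.850 = 0.0989 → 9.89%.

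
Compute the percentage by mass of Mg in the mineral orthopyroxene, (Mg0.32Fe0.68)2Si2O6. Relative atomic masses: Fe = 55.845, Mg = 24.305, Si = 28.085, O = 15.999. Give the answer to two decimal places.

6.38 wt%

Formula mass = 0.64*24.305 + 1.36*55.845 + 2*28.085 + 6*15.999 = 243.668 g/mol, of which 15.555 g is Mg.
So Mg makes up 15.555/243.668 = 0.0638 of the mass, i.e. 6.38%.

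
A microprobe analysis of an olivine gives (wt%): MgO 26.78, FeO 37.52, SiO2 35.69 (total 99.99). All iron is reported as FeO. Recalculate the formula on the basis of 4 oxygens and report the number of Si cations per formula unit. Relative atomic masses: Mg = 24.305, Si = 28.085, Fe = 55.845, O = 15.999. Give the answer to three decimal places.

MgO (M=40.304): mol = 0.66445; Mg = 0.66445, O = 0.66445.
FeO (M=71.844): mol = 0.52224; Fe = 0.52224, O = 0.52224.
SiO2 (M=60.083): mol = 0.59401; Si = 0.59401, O = 1.18802.
ΣO = 2.37471; factor = 4/ΣO = 1.68442.
Si apfu = 0.59401 × 1.68442 = 1.001.

1.001 Si apfu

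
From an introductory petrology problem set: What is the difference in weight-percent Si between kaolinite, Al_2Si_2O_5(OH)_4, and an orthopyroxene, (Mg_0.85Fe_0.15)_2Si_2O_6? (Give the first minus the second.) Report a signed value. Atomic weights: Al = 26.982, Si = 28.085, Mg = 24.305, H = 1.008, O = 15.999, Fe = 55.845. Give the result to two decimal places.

First mineral: 56.170 g Si in 258.157 g formula = 21.76 wt% Si.
Second mineral: 56.170 g Si in 210.236 g formula = 26.72 wt% Si.
21.76% − 26.72% gives a difference of -4.96 percentage points.

-4.96 percentage points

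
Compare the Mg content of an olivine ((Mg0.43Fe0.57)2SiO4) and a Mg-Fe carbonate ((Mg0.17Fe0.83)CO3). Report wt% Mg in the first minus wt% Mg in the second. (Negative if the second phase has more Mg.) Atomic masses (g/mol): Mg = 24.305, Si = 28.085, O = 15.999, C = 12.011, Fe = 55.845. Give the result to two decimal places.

Mg in (Mg0.43Fe0.57)2SiO4: molar mass 176.647 g/mol; 0.86×24.305 = 20.902 g → 11.83 wt%.
Mg in (Mg0.17Fe0.83)CO3: molar mass 110.491 g/mol; 0.17×24.305 = 4.132 g → 3.74 wt%.
Difference = 11.83 − 3.74 = 8.09 percentage points.

8.09 percentage points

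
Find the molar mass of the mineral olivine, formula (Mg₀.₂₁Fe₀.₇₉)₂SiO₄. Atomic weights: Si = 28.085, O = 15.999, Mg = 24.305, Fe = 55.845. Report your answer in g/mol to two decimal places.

190.52 g/mol

Mg: 0.42 × 24.305 = 10.2081
Fe: 1.58 × 55.845 = 88.2351
Si: 1 × 28.085 = 28.0850
O: 4 × 15.999 = 63.9960
Summing the contributions gives the formula mass.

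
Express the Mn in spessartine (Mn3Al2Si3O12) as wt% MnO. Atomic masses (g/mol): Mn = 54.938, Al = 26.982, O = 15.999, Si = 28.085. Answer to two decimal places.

M(Mn3Al2Si3O12) = 495.021 g/mol; M(MnO) = 70.937 g/mol.
Moles MnO per formula unit = 3 Mn ÷ 1 = 3.0000.
MnO fraction = (3.0000 × 70.937) / 495.021 = 212.811/495.021 = 0.4299.

42.99 wt%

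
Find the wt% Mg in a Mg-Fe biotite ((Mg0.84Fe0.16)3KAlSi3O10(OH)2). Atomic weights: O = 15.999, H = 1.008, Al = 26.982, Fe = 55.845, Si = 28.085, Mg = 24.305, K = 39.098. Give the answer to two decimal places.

Molar mass of (Mg0.84Fe0.16)3KAlSi3O10(OH)2: 2.52·24.305 + 0.48·55.845 + 1·39.098 + 1·26.982 + 3·28.085 + 12·15.999 + 2·1.008 = 432.393 g/mol.
Mass of Mg per formula unit: 2.52 × 24.305 = 61.249 g.
Weight fraction Mg = 61.249 / 432.393 = 0.1417.

14.17 mass %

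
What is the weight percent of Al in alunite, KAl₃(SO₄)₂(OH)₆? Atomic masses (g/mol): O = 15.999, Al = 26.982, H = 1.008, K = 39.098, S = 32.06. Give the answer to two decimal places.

19.54 wt%

M(KAl₃(SO₄)₂(OH)₆) = 414.198 g/mol.
Al contributes 3 × 26.982 = 80.946 g per mole.
80.946/414.198 = 0.1954 → 19.54%.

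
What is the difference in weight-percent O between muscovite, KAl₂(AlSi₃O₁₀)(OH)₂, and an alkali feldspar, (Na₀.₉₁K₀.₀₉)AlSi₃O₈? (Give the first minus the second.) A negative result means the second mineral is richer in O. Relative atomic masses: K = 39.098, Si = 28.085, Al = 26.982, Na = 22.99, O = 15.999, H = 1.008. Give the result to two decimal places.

O in KAl₂(AlSi₃O₁₀)(OH)₂: molar mass 398.303 g/mol; 12×15.999 = 191.988 g → 48.20 wt%.
O in (Na₀.₉₁K₀.₀₉)AlSi₃O₈: molar mass 263.669 g/mol; 8×15.999 = 127.992 g → 48.54 wt%.
Difference = 48.20 − 48.54 = -0.34 percentage points.

-0.34 percentage points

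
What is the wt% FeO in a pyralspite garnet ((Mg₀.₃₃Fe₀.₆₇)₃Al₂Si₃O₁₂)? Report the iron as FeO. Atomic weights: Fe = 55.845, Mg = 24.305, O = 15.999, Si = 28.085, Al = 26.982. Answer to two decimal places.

30.95 wt%

M((Mg₀.₃₃Fe₀.₆₇)₃Al₂Si₃O₁₂) = 466.517 g/mol; M(FeO) = 71.844 g/mol.
Moles FeO per formula unit = 2.01 Fe ÷ 1 = 2.0100.
FeO fraction = (2.0100 × 71.844) / 466.517 = 144.406/466.517 = 0.3095.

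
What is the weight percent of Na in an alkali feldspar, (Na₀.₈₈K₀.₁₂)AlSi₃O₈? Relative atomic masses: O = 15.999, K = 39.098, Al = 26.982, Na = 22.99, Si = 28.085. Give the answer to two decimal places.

7.66 mass %

Molar mass of (Na₀.₈₈K₀.₁₂)AlSi₃O₈: 0.88*22.99 + 0.12*39.098 + 1*26.982 + 3*28.085 + 8*15.999 = 264.152 g/mol.
Mass of Na per formula unit: 0.88 × 22.99 = 20.231 g.
Weight fraction Na = 20.231 / 264.152 = 0.0766.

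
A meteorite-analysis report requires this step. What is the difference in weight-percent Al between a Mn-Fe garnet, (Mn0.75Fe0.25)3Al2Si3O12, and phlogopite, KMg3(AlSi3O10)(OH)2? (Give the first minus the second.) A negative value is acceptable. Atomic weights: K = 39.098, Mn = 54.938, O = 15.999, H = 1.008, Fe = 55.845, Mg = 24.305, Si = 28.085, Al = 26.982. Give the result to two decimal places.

Al in (Mn0.75Fe0.25)3Al2Si3O12: molar mass 495.701 g/mol; 2×26.982 = 53.964 g → 10.89 wt%.
Al in KMg3(AlSi3O10)(OH)2: molar mass 417.254 g/mol; 1×26.982 = 26.982 g → 6.47 wt%.
Difference = 10.89 − 6.47 = 4.42 percentage points.

4.42 percentage points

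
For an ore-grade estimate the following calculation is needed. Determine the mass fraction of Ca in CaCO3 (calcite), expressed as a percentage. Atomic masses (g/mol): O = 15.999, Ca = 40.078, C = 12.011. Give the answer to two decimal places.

40.04 weight percent

Molar mass of CaCO3: 1·40.078 + 1·12.011 + 3·15.999 = 100.086 g/mol.
Mass of Ca per formula unit: 1 × 40.078 = 40.078 g.
Weight fraction Ca = 40.078 / 100.086 = 0.4004.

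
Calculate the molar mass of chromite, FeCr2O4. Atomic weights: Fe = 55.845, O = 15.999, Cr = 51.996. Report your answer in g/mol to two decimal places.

223.83 g/mol

M = 1(55.845) + 2(51.996) + 4(15.999)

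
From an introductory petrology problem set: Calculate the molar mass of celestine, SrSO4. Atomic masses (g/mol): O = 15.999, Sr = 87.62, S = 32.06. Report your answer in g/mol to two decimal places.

183.68 g/mol

Sr: 1 × 87.62 = 87.6200
S: 1 × 32.06 = 32.0600
O: 4 × 15.999 = 63.9960
Summing the contributions gives the formula mass.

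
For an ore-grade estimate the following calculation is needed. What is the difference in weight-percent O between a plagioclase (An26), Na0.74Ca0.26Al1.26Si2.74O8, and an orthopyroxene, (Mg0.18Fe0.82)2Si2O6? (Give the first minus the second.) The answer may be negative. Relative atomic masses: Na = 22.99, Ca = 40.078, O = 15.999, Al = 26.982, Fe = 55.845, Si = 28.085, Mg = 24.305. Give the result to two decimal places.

O in Na0.74Ca0.26Al1.26Si2.74O8: molar mass 266.375 g/mol; 8×15.999 = 127.992 g → 48.05 wt%.
O in (Mg0.18Fe0.82)2Si2O6: molar mass 252.500 g/mol; 6×15.999 = 95.994 g → 38.02 wt%.
Difference = 48.05 − 38.02 = 10.03 percentage points.

10.03 percentage points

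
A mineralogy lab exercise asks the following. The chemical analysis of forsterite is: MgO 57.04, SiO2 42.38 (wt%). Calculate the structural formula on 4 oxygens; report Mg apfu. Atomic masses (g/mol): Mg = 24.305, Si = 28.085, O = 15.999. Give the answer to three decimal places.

2.003 Mg apfu

MgO (M=40.304): mol = 1.41524; Mg = 1.41524, O = 1.41524.
SiO2 (M=60.083): mol = 0.70536; Si = 0.70536, O = 1.41072.
ΣO = 2.82596; factor = 4/ΣO = 1.41545.
Mg apfu = 1.41524 × 1.41545 = 2.003.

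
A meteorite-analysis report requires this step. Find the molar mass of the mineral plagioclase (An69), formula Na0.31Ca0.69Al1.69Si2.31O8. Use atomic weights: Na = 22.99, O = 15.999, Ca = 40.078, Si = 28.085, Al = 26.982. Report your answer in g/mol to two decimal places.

M = 0.31*22.99 + 0.69*40.078 + 1.69*26.982 + 2.31*28.085 + 8*15.999

273.25 g/mol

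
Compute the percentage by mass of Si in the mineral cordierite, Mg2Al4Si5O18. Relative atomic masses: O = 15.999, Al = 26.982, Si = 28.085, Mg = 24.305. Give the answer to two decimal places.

M(Mg2Al4Si5O18) = 584.945 g/mol.
Si contributes 5 × 28.085 = 140.425 g per mole.
140.425/584.945 = 0.2401 → 24.01%.

24.01 mass %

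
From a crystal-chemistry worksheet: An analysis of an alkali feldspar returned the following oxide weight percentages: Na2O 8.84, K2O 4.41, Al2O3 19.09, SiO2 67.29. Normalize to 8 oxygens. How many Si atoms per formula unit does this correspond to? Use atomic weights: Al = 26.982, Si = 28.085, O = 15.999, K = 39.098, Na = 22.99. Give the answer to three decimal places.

Na2O (M=61.979): mol = 0.14263; Na = 0.28526, O = 0.14263.
K2O (M=94.195): mol = 0.04682; K = 0.09364, O = 0.04682.
Al2O3 (M=101.961): mol = 0.18723; Al = 0.37446, O = 0.56169.
SiO2 (M=60.083): mol = 1.11995; Si = 1.11995, O = 2.23990.
ΣO = 2.99104; factor = 8/ΣO = 2.67465.
Si apfu = 1.11995 × 2.67465 = 2.995.

2.995 Si apfu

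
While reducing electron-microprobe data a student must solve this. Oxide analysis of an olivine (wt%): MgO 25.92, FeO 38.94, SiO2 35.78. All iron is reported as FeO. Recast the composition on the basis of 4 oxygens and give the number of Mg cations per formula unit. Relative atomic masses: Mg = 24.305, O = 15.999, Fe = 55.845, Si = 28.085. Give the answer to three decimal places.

1.083 Mg apfu

25.92 wt% MgO ÷ 40.304 g/mol = 0.64311 mol, giving 0.64311 Mg and 0.64311 O.
38.94 wt% FeO ÷ 71.844 g/mol = 0.54201 mol, giving 0.54201 Fe and 0.54201 O.
35.78 wt% SiO2 ÷ 60.083 g/mol = 0.59551 mol, giving 0.59551 Si and 1.19102 O.
Oxygen sums to 2.37614; scaling by 4/2.37614 = 1.68340 puts the formula on 4 O.
Mg: 0.64311 × 1.68340 = 1.083 atoms per formula unit.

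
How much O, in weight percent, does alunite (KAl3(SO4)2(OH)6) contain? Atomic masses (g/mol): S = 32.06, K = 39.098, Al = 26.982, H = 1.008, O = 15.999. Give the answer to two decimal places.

54.08 weight percent

Formula mass = 1×39.098 + 3×26.982 + 2×32.06 + 14×15.999 + 6×1.008 = 414.198 g/mol, of which 223.986 g is O.
So O makes up 223.986/414.198 = 0.5408 of the mass, i.e. 54.08%.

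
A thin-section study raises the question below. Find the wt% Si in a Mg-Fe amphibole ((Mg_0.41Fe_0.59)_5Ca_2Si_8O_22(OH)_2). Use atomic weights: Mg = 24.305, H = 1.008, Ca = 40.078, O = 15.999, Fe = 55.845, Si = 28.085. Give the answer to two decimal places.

M((Mg_0.41Fe_0.59)_5Ca_2Si_8O_22(OH)_2) = 905.396 g/mol.
Si contributes 8 × 28.085 = 224.680 g per mole.
224.680/905.396 = 0.2482 → 24.82%.

24.82 mass %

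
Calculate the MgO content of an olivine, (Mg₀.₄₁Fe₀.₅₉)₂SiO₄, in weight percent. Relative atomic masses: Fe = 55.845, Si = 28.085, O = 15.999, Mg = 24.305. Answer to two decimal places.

18.58 wt%

Formula mass = 177.908 g/mol.
0.82 Mg → 0.8200 mol MgO per formula unit; M(MgO) = 40.304, so MgO mass = 33.049 g.
33.049/177.908 × 100 = 18.58 wt%.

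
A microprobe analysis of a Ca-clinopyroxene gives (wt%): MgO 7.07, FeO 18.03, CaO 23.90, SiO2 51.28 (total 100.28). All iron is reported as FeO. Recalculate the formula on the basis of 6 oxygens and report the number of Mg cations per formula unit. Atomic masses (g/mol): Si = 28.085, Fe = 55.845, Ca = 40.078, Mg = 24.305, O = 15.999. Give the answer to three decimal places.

7.07 wt% MgO ÷ 40.304 g/mol = 0.17542 mol, giving 0.17542 Mg and 0.17542 O.
18.03 wt% FeO ÷ 71.844 g/mol = 0.25096 mol, giving 0.25096 Fe and 0.25096 O.
23.90 wt% CaO ÷ 56.077 g/mol = 0.42620 mol, giving 0.42620 Ca and 0.42620 O.
51.28 wt% SiO2 ÷ 60.083 g/mol = 0.85349 mol, giving 0.85349 Si and 1.70698 O.
Oxygen sums to 2.55956; scaling by 6/2.55956 = 2.34415 puts the formula on 6 O.
Mg: 0.17542 × 2.34415 = 0.411 atoms per formula unit.

0.411 Mg apfu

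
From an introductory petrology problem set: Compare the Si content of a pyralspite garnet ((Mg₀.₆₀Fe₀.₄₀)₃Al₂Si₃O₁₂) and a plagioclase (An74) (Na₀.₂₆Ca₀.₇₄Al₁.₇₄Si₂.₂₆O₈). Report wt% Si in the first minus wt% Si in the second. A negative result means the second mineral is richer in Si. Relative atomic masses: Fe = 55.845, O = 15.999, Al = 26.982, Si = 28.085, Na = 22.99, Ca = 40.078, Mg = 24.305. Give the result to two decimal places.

-4.05 percentage points

M((Mg₀.₆₀Fe₀.₄₀)₃Al₂Si₃O₁₂) = 440.970 g/mol, so wt% Si = 84.255/440.970 × 100 = 19.11%.
M(Na₀.₂₆Ca₀.₇₄Al₁.₇₄Si₂.₂₆O₈) = 274.048 g/mol, so wt% Si = 63.472/274.048 × 100 = 23.16%.
19.11 − 23.16 = -4.05 pp.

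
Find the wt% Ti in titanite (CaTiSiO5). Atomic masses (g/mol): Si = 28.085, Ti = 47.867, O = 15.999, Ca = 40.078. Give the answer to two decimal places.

Molar mass of CaTiSiO5: 1·40.078 + 1·47.867 + 1·28.085 + 5·15.999 = 196.025 g/mol.
Mass of Ti per formula unit: 1 × 47.867 = 47.867 g.
Weight fraction Ti = 47.867 / 196.025 = 0.2442.

24.42 weight percent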